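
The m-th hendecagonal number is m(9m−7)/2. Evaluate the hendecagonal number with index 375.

631500

The 375th hendecagonal number is n(9n−7)/2 with n = 375.
375·(9·375 − 7)/2 = 375·3368/2 = 375·1684 = 631500.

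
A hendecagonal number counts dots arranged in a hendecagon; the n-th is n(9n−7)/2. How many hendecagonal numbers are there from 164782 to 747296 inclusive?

The n-th hendecagonal number is n(9n−7)/2.
Smallest index with value ≥ 164782: n = 192 (giving 165216).
Largest index with value ≤ 747296: n = 407 (giving 743996).
Indices 192 through 407: 216 terms.

216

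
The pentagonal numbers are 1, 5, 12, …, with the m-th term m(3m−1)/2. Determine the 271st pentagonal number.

The 271st pentagonal number is n(3n−1)/2 with n = 271.
271·(3·271 − 1)/2 = 271·812/2 = 271·406 = 110026.

110026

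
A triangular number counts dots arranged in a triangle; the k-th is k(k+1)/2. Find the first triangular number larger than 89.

91

Solve n(n+1)/2 > 89 for integer n.
The largest n with value ≤ 89 is 12 (since 78 ≤ 89 < 91), so the first above is n = 13, value 91.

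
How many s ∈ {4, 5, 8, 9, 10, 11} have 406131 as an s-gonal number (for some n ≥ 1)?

s = 4: P(4, 637) = 405769 and P(4, 638) = 407044; 406131 is not s-gonal.
s = 5: P(5, 520) = 405340 and P(5, 521) = 406901; 406131 is not s-gonal.
s = 8: P(8, 368) = 405536 and P(8, 369) = 407745; 406131 is not s-gonal.
s = 9: P(9, 341) = 406131. ✓
s = 10: P(10, 319) = 406087 and P(10, 320) = 408640; 406131 is not s-gonal.
s = 11: P(11, 300) = 403950 and P(11, 301) = 406651; 406131 is not s-gonal.
Hits: s ∈ {9} → 1.

1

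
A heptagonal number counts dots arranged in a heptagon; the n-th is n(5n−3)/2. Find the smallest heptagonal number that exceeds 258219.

Solve n(5n−3)/2 > 258219 for integer n.
The largest n with value ≤ 258219 is 321 (since 257121 ≤ 258219 < 258727), so the first above is n = 322, value 258727.

258727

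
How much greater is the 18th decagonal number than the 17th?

Consecutive decagonal numbers differ by 8n − 7: here 8·18 − 7 = 137.

137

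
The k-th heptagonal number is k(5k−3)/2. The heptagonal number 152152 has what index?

247

Set n(5n−3)/2 = 152152, giving 5n² − 3n − 304304 = 0.
So n = (3 + 2467) / 10 = 2470/10 = 247.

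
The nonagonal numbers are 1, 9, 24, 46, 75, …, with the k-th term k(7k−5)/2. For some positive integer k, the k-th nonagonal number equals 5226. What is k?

Set n(7n−5)/2 = 5226, giving 7n² − 5n − 10452 = 0.
The discriminant is 25 + 56·5226 = 292681, and √292681 = 541.
So n = (5 + 541) / 14 = 546/14 = 39.

39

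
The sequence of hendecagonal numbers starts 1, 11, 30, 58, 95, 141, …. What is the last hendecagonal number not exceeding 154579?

Solve n(9n−7)/2 ≤ 154579 for integer n.
n = 185 gives 153365 ≤ 154579, while n = 186 gives 155031 > 154579; so the answer is 153365.

153365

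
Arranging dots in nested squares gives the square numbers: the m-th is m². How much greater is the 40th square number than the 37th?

40² = 1600 and 37² = 1369.
Difference: 1600 − 1369 = 231.

231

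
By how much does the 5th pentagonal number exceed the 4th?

Consecutive pentagonal numbers differ by 3n − 2: here 3·5 − 2 = 13.

13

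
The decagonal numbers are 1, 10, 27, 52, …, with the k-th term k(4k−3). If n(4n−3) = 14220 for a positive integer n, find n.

60

Set n(4n−3) = 14220, giving 4n² − 3n − 14220 = 0.
The discriminant is 9 + 16·14220 = 227529, and √227529 = 477.
So n = (3 + 477) / 8 = 480/8 = 60.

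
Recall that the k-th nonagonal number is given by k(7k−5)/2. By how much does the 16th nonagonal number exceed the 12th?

382

16·(7·16 − 5)/2 = 856 and 12·(7·12 − 5)/2 = 474.
Difference: 856 − 474 = 382.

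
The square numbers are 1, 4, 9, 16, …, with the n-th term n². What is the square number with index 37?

The 37th square number is n² with n = 37.
37² = 1369.

1369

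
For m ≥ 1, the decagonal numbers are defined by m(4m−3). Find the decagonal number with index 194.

149962

194·(4·194 − 3) = 194·773 = 149962.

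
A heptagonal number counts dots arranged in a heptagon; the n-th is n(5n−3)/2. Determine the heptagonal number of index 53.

53·(5·53 − 3)/2 = 53·262/2 = 53·131 = 6943.

6943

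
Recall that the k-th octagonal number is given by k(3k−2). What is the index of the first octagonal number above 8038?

Solve n(3n−2) > 8038 for integer n.
The largest n with value ≤ 8038 is 52 (since 8008 ≤ 8038 < 8321), so the first above is n = 53, value 8321.

53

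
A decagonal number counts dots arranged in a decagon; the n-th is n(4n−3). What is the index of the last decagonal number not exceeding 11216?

Solve n(4n−3) ≤ 11216 for integer n.
n = 53 gives 11077 ≤ 11216, while n = 54 gives 11502 > 11216; so the answer is index 53.

53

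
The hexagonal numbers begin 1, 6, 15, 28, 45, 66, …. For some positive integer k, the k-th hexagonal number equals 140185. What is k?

Set n(2n−1) = 140185, giving 2n² − n − 140185 = 0.
So n = (1 + 1059) / 4 = 1060/4 = 265.

265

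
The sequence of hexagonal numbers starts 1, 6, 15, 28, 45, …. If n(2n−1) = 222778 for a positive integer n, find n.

Set n(2n−1) = 222778, giving 2n² − n − 222778 = 0.
So n = (1 + 1335) / 4 = 1336/4 = 334.

334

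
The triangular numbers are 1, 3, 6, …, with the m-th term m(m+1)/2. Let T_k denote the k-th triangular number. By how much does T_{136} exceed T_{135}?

136

Consecutive triangular numbers differ by n: T_{136} − T_{135} = 136.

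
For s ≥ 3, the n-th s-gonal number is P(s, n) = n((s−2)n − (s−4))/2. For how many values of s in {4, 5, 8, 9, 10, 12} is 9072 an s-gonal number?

1

s = 4: P(4, 95) = 9025 and P(4, 96) = 9216; 9072 is not s-gonal.
s = 5: P(5, 77) = 8855 and P(5, 78) = 9087; 9072 is not s-gonal.
s = 8: P(8, 55) = 8965 and P(8, 56) = 9296; 9072 is not s-gonal.
s = 9: P(9, 51) = 8976 and P(9, 52) = 9334; 9072 is not s-gonal.
s = 10: P(10, 48) = 9072. ✓
s = 12: P(12, 42) = 8652 and P(12, 43) = 9073; 9072 is not s-gonal.
Hits: s ∈ {10} → 1.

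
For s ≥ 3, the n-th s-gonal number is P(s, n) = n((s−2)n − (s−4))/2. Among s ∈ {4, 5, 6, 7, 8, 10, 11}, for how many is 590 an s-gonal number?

s = 4: P(4, 24) = 576 and P(4, 25) = 625; 590 is not s-gonal.
s = 5: P(5, 20) = 590. ✓
s = 6: P(6, 17) = 561 and P(6, 18) = 630; 590 is not s-gonal.
s = 7: P(7, 15) = 540 and P(7, 16) = 616; 590 is not s-gonal.
s = 8: P(8, 14) = 560 and P(8, 15) = 645; 590 is not s-gonal.
s = 10: P(10, 12) = 540 and P(10, 13) = 637; 590 is not s-gonal.
s = 11: P(11, 11) = 506 and P(11, 12) = 606; 590 is not s-gonal.
Hits: s ∈ {5} → 1.

1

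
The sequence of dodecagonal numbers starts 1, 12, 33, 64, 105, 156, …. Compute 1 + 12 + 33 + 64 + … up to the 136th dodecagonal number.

4201516

Σ i(5i−4) = 5Σi² − 4Σi over i = 1..136.
Σi = 9316 and Σi² = 847756.
5·847756 − 4·9316 = 4201516.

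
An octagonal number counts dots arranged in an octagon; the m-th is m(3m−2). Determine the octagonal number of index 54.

8640

54·(3·54 − 2) = 54·160 = 8640.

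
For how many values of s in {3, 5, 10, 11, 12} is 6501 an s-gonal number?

1

s = 3: P(3, 113) = 6441 and P(3, 114) = 6555; 6501 is not s-gonal.
s = 5: P(5, 66) = 6501. ✓
s = 10: P(10, 40) = 6280 and P(10, 41) = 6601; 6501 is not s-gonal.
s = 11: P(11, 38) = 6365 and P(11, 39) = 6708; 6501 is not s-gonal.
s = 12: P(12, 36) = 6336 and P(12, 37) = 6697; 6501 is not s-gonal.
Hits: s ∈ {5} → 1.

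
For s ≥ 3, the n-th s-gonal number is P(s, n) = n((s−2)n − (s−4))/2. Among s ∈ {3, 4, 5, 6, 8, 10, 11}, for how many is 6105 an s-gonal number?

s = 3: P(3, 110) = 6105. ✓
s = 4: P(4, 78) = 6084 and P(4, 79) = 6241; 6105 is not s-gonal.
s = 5: P(5, 63) = 5922 and P(5, 64) = 6112; 6105 is not s-gonal.
s = 6: P(6, 55) = 5995 and P(6, 56) = 6216; 6105 is not s-gonal.
s = 8: P(8, 45) = 5985 and P(8, 46) = 6256; 6105 is not s-gonal.
s = 10: P(10, 39) = 5967 and P(10, 40) = 6280; 6105 is not s-gonal.
s = 11: P(11, 37) = 6031 and P(11, 38) = 6365; 6105 is not s-gonal.
Hits: s ∈ {3} → 1.

1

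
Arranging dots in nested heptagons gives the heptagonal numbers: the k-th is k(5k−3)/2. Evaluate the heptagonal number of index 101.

25351

The 101st heptagonal number is n(5n−3)/2 with n = 101.
101·(5·101 − 3)/2 = 101·502/2 = 101·251 = 25351.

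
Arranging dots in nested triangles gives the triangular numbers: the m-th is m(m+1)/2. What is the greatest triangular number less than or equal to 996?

Solve n(n+1)/2 ≤ 996 for integer n.
n = 44 gives 990 ≤ 996, while n = 45 gives 1035 > 996; so the answer is 990.

990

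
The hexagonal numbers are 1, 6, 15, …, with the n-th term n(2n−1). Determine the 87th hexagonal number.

15051

The 87th hexagonal number is n(2n−1) with n = 87.
87·(2·87 − 1) = 87·173 = 15051.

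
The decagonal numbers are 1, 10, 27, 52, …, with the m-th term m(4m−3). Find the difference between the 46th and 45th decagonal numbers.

361

Consecutive decagonal numbers differ by 8n − 7: here 8·46 − 7 = 361.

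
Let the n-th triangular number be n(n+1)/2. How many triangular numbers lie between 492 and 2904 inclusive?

45

The n-th triangular number is n(n+1)/2.
Smallest index with value ≥ 492: n = 31 (giving 496).
Largest index with value ≤ 2904: n = 75 (giving 2850).
Indices 31 through 75: 45 terms.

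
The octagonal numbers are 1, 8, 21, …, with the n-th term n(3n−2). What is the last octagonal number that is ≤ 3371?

3201

Solve n(3n−2) ≤ 3371 for integer n.
n = 33 gives 3201 ≤ 3371, while n = 34 gives 3400 > 3371; so the answer is 3201.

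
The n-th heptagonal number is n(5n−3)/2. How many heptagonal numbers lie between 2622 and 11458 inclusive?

The n-th heptagonal number is n(5n−3)/2.
Smallest index with value ≥ 2622: n = 33 (giving 2673).
Largest index with value ≤ 11458: n = 68 (giving 11458).
Indices 33 through 68: 36 terms.

36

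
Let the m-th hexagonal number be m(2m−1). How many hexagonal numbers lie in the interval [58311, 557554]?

The n-th hexagonal number is n(2n−1).
Smallest index with value ≥ 58311: n = 171 (giving 58311).
Largest index with value ≤ 557554: n = 528 (giving 557040).
Indices 171 through 528: 358 terms.

358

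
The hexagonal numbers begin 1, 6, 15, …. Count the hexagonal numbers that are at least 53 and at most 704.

The n-th hexagonal number is n(2n−1).
Smallest index with value ≥ 53: n = 6 (giving 66).
Largest index with value ≤ 704: n = 19 (giving 703).
Indices 6 through 19: 14 terms.

14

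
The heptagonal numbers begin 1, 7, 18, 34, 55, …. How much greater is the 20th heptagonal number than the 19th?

Consecutive heptagonal numbers differ by 5n − 4: here 5·20 − 4 = 96.

96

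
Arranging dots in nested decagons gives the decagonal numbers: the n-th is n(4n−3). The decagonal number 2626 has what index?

Set n(4n−3) = 2626, giving 4n² − 3n − 2626 = 0.
The discriminant is 9 + 16·2626 = 42025, and √42025 = 205.
So n = (3 + 205) / 8 = 208/8 = 26.
Check: 26·(4·26 − 3) = 2626. ✓

26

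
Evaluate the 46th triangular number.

The 46th triangular number is n(n+1)/2 with n = 46.
46·47/2 = 2162/2 = 1081.

1081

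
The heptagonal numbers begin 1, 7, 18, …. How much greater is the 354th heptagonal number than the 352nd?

354·(5·354 − 3)/2 = 312759 and 352·(5·352 − 3)/2 = 309232.
Difference: 312759 − 309232 = 3527.

3527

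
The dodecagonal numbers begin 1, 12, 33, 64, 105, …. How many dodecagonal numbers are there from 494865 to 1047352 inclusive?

144

The n-th dodecagonal number is n(5n−4).
Smallest index with value ≥ 494865: n = 315 (giving 494865).
Largest index with value ≤ 1047352: n = 458 (giving 1046988).
Indices 315 through 458: 144 terms.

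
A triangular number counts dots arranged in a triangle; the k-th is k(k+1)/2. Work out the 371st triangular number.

69006

The 371st triangular number is n(n+1)/2 with n = 371.
371·372/2 = 138012/2 = 69006.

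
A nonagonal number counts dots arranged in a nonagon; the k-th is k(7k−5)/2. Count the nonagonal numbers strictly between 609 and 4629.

The n-th nonagonal number is n(7n−5)/2.
Smallest index with value > 609: n = 14 (giving 651).
Largest index with value < 4629: n = 36 (giving 4446).
Indices 14 through 36: 23 terms.

23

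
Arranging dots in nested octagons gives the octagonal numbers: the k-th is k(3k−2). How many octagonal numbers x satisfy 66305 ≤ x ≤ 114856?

The n-th octagonal number is n(3n−2).
Smallest index with value ≥ 66305: n = 149 (giving 66305).
Largest index with value ≤ 114856: n = 196 (giving 114856).
Indices 149 through 196: 48 terms.

48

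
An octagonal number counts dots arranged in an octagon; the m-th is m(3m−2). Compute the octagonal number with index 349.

364705

349·(3·349 − 2) = 349·1045 = 364705.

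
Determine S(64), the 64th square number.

64² = 4096.

4096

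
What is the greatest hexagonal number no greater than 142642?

142311

Solve n(2n−1) ≤ 142642 for integer n.
n = 267 gives 142311 ≤ 142642, while n = 268 gives 143380 > 142642; so the answer is 142311.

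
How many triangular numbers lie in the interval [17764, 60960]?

161

The n-th triangular number is n(n+1)/2.
Smallest index with value ≥ 17764: n = 188 (giving 17766).
Largest index with value ≤ 60960: n = 348 (giving 60726).
Indices 188 through 348: 161 terms.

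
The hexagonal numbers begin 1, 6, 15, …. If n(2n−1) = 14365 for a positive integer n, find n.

Set n(2n−1) = 14365, giving 2n² − n − 14365 = 0.
So n = (1 + 339) / 4 = 340/4 = 85.

85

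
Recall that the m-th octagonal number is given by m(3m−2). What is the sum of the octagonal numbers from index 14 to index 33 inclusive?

34190

Σ i(3i−2) = 3Σi² − 2Σi over i = 14..33.
Σi = 561 − 91 = 470 and Σi² = 12529 − 819 = 11710.
3·11710 − 2·470 = 34190.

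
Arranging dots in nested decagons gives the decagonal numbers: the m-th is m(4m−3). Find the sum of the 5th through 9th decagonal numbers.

Σ i(4i−3) = 4Σi² − 3Σi over i = 5..9.
Σi = 45 − 10 = 35 and Σi² = 285 − 30 = 255.
4·255 − 3·35 = 915.

915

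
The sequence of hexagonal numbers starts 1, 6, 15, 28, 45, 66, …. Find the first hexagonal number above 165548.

Solve n(2n−1) > 165548 for integer n.
The largest n with value ≤ 165548 is 287 (since 164451 ≤ 165548 < 165600), so the first above is n = 288, value 165600.

165600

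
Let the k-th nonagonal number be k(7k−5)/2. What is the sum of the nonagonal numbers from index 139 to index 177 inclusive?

Σ i(7i−5)/2 = (7Σi² − 5Σi) / 2 over i = 139..177.
Σi = 15753 − 9591 = 6162 and Σi² = 1864105 − 885569 = 978536.
(7·978536 − 5·6162) / 2 = 6818942/2 = 3409471.

3409471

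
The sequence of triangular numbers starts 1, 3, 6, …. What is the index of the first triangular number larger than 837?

Solve n(n+1)/2 > 837 for integer n.
The largest n with value ≤ 837 is 40 (since 820 ≤ 837 < 861), so the first above is n = 41, value 861.

41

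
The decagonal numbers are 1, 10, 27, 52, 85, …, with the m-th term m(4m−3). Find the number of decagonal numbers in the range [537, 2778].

The n-th decagonal number is n(4n−3).
Smallest index with value ≥ 537: n = 12 (giving 540).
Largest index with value ≤ 2778: n = 26 (giving 2626).
Indices 12 through 26: 15 terms.

15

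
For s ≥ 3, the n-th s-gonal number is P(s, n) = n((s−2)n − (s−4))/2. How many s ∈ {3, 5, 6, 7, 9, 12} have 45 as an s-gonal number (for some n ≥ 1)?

s = 3: P(3, 9) = 45. ✓
s = 5: P(5, 5) = 35 and P(5, 6) = 51; 45 is not s-gonal.
s = 6: P(6, 5) = 45. ✓
s = 7: P(7, 4) = 34 and P(7, 5) = 55; 45 is not s-gonal.
s = 9: P(9, 3) = 24 and P(9, 4) = 46; 45 is not s-gonal.
s = 12: P(12, 3) = 33 and P(12, 4) = 64; 45 is not s-gonal.
Hits: s ∈ {3, 6} → 2.

2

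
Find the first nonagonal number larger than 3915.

Solve n(7n−5)/2 > 3915 for integer n.
The largest n with value ≤ 3915 is 33 (since 3729 ≤ 3915 < 3961), so the first above is n = 34, value 3961.

3961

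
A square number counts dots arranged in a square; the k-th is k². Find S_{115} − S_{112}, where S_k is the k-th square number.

115² = 13225 and 112² = 12544.
Difference: 13225 − 12544 = 681.

681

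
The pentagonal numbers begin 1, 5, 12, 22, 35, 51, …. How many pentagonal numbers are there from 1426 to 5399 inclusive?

30

The n-th pentagonal number is n(3n−1)/2.
Smallest index with value ≥ 1426: n = 31 (giving 1426).
Largest index with value ≤ 5399: n = 60 (giving 5370).
Indices 31 through 60: 30 terms.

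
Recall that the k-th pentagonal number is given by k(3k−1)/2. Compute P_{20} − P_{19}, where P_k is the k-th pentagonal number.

Consecutive pentagonal numbers differ by 3n − 2: here 3·20 − 2 = 58.

58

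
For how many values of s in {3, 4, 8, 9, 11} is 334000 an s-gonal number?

1

s = 3: P(3, 816) = 333336 and P(3, 817) = 334153; 334000 is not s-gonal.
s = 4: P(4, 577) = 332929 and P(4, 578) = 334084; 334000 is not s-gonal.
s = 8: P(8, 334) = 334000. ✓
s = 9: P(9, 309) = 333411 and P(9, 310) = 335575; 334000 is not s-gonal.
s = 11: P(11, 272) = 331976 and P(11, 273) = 334425; 334000 is not s-gonal.
Hits: s ∈ {8} → 1.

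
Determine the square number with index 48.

The 48th square number is n² with n = 48.
48² = 2304.

2304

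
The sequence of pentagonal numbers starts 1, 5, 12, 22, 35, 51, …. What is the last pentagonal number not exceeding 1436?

1426

Solve n(3n−1)/2 ≤ 1436 for integer n.
n = 31 gives 1426 ≤ 1436, while n = 32 gives 1520 > 1436; so the answer is 1426.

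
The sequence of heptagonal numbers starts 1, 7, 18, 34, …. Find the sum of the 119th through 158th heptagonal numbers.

1923240

Σ i(5i−3)/2 = (5Σi² − 3Σi) / 2 over i = 119..158.
Σi = 12561 − 7021 = 5540 and Σi² = 1327279 − 554659 = 772620.
(5·772620 − 3·5540) / 2 = 3846480/2 = 1923240.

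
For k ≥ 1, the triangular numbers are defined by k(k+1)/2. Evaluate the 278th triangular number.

The 278th triangular number is n(n+1)/2 with n = 278.
278·279/2 = 77562/2 = 38781.

38781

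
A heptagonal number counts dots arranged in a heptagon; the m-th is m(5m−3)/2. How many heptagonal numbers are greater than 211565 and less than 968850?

331

The n-th heptagonal number is n(5n−3)/2.
Smallest index with value > 211565: n = 292 (giving 212722).
Largest index with value < 968850: n = 622 (giving 966277).
Indices 292 through 622: 331 terms.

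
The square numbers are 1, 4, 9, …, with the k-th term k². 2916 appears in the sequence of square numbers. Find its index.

54

We need n² = 2916, so n = √2916 = 54.
Check: 54² = 2916. ✓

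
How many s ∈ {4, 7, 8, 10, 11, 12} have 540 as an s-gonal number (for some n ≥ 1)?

s = 4: P(4, 23) = 529 and P(4, 24) = 576; 540 is not s-gonal.
s = 7: P(7, 15) = 540. ✓
s = 8: P(8, 13) = 481 and P(8, 14) = 560; 540 is not s-gonal.
s = 10: P(10, 12) = 540. ✓
s = 11: P(11, 11) = 506 and P(11, 12) = 606; 540 is not s-gonal.
s = 12: P(12, 10) = 460 and P(12, 11) = 561; 540 is not s-gonal.
Hits: s ∈ {7, 10} → 2.

2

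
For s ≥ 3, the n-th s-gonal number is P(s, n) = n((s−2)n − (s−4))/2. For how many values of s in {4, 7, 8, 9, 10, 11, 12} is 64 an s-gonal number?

2

s = 4: P(4, 8) = 64. ✓
s = 7: P(7, 5) = 55 and P(7, 6) = 81; 64 is not s-gonal.
s = 8: P(8, 4) = 40 and P(8, 5) = 65; 64 is not s-gonal.
s = 9: P(9, 4) = 46 and P(9, 5) = 75; 64 is not s-gonal.
s = 10: P(10, 4) = 52 and P(10, 5) = 85; 64 is not s-gonal.
s = 11: P(11, 4) = 58 and P(11, 5) = 95; 64 is not s-gonal.
s = 12: P(12, 4) = 64. ✓
Hits: s ∈ {4, 12} → 2.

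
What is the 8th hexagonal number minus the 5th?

8·(2·8 − 1) = 120 and 5·(2·5 − 1) = 45.
Difference: 120 − 45 = 75.

75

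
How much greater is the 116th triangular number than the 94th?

116·117/2 = 6786 and 94·95/2 = 4465.
Difference: 6786 − 4465 = 2321.

2321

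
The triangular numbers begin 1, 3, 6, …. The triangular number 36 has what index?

8

Set n(n+1)/2 = 36, giving n² + n − 72 = 0.
The discriminant is 1 + 8·36 = 289, and √289 = 17.
So n = (-1 + 17) / 2 = 16/2 = 8.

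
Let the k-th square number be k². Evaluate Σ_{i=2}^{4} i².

29

Σ_{i=2}^{4} i² = 30 − 1 = 29.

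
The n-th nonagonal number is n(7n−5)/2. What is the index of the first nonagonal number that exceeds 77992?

150

Solve n(7n−5)/2 > 77992 for integer n.
The largest n with value ≤ 77992 is 149 (since 77331 ≤ 77992 < 78375), so the first above is n = 150, value 78375.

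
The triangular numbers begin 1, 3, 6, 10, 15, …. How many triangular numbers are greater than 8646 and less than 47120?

The n-th triangular number is n(n+1)/2.
Smallest index with value > 8646: n = 132 (giving 8778).
Largest index with value < 47120: n = 306 (giving 46971).
Indices 132 through 306: 175 terms.

175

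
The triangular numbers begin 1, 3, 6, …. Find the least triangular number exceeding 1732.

Solve n(n+1)/2 > 1732 for integer n.
The largest n with value ≤ 1732 is 58 (since 1711 ≤ 1732 < 1770), so the first above is n = 59, value 1770.

1770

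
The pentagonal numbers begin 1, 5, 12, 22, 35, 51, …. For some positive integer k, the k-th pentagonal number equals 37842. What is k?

159

Set n(3n−1)/2 = 37842, giving 3n² − n − 75684 = 0.
So n = (1 + 953) / 6 = 954/6 = 159.
Check: 159·(3·159 − 1)/2 = 37842. ✓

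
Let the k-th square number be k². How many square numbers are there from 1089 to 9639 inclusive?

The n-th square number is n².
Smallest index with value ≥ 1089: n = 33 (giving 1089).
Largest index with value ≤ 9639: n = 98 (giving 9604).
Indices 33 through 98: 66 terms.

66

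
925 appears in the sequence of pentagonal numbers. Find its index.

25

Set n(3n−1)/2 = 925, giving 3n² − n − 1850 = 0.
The discriminant is 1 + 24·925 = 22201, and √22201 = 149.
So n = (1 + 149) / 6 = 150/6 = 25.
Check: 25·(3·25 − 1)/2 = 925. ✓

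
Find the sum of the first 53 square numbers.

51039

Σ_{i=1}^{53} i² = 53·54·107/6 = 51039.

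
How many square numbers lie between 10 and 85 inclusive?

6

The n-th square number is n².
Smallest index with value ≥ 10: n = 4 (giving 16).
Largest index with value ≤ 85: n = 9 (giving 81).
Indices 4 through 9: 6 terms.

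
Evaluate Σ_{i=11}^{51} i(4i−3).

Σ i(4i−3) = 4Σi² − 3Σi over i = 11..51.
Σi = 1326 − 55 = 1271 and Σi² = 45526 − 385 = 45141.
4·45141 − 3·1271 = 176751.

176751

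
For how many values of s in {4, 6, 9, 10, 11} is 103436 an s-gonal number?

1

s = 4: P(4, 321) = 103041 and P(4, 322) = 103684; 103436 is not s-gonal.
s = 6: P(6, 227) = 102831 and P(6, 228) = 103740; 103436 is not s-gonal.
s = 9: P(9, 172) = 103114 and P(9, 173) = 104319; 103436 is not s-gonal.
s = 10: P(10, 161) = 103201 and P(10, 162) = 104490; 103436 is not s-gonal.
s = 11: P(11, 152) = 103436. ✓
Hits: s ∈ {11} → 1.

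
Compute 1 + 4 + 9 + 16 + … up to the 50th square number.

42925

Σ_{i=1}^{50} i² = 50·51·101/6 = 42925.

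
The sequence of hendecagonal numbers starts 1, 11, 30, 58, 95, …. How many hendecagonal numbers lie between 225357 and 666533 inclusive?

The n-th hendecagonal number is n(9n−7)/2.
Smallest index with value ≥ 225357: n = 225 (giving 227025).
Largest index with value ≤ 666533: n = 385 (giving 665665).
Indices 225 through 385: 161 terms.

161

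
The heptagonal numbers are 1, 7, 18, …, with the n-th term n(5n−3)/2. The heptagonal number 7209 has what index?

54

Set n(5n−3)/2 = 7209, giving 5n² − 3n − 14418 = 0.
So n = (3 + 537) / 10 = 540/10 = 54.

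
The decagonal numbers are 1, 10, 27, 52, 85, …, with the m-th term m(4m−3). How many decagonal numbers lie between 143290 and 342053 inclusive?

103

The n-th decagonal number is n(4n−3).
Smallest index with value ≥ 143290: n = 190 (giving 143830).
Largest index with value ≤ 342053: n = 292 (giving 340180).
Indices 190 through 292: 103 terms.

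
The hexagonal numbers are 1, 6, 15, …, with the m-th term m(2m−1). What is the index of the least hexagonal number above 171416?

Solve n(2n−1) > 171416 for integer n.
The largest n with value ≤ 171416 is 293 (since 171405 ≤ 171416 < 172578), so the first above is n = 294, value 172578.

294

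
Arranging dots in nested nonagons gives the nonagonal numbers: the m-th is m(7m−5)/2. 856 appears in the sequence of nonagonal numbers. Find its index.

Set n(7n−5)/2 = 856, giving 7n² − 5n − 1712 = 0.
So n = (5 + 219) / 14 = 224/14 = 16.

16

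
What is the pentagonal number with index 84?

The 84th pentagonal number is n(3n−1)/2 with n = 84.
84·(3·84 − 1)/2 = 84·251/2 = 10542.

10542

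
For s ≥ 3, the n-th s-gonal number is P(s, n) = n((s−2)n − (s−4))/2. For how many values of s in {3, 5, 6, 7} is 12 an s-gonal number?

1

s = 3: P(3, 4) = 10 and P(3, 5) = 15; 12 is not s-gonal.
s = 5: P(5, 3) = 12. ✓
s = 6: P(6, 2) = 6 and P(6, 3) = 15; 12 is not s-gonal.
s = 7: P(7, 2) = 7 and P(7, 3) = 18; 12 is not s-gonal.
Hits: s ∈ {5} → 1.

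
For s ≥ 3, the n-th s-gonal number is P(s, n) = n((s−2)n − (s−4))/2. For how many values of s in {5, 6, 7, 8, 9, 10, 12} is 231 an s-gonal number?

1

s = 5: P(5, 12) = 210 and P(5, 13) = 247; 231 is not s-gonal.
s = 6: P(6, 11) = 231. ✓
s = 7: P(7, 9) = 189 and P(7, 10) = 235; 231 is not s-gonal.
s = 8: P(8, 9) = 225 and P(8, 10) = 280; 231 is not s-gonal.
s = 9: P(9, 8) = 204 and P(9, 9) = 261; 231 is not s-gonal.
s = 10: P(10, 7) = 175 and P(10, 8) = 232; 231 is not s-gonal.
s = 12: P(12, 7) = 217 and P(12, 8) = 288; 231 is not s-gonal.
Hits: s ∈ {6} → 1.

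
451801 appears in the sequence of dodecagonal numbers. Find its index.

301

Set n(5n−4) = 451801, giving 5n² − 4n − 451801 = 0.
The discriminant is 16 + 20·451801 = 9036036, and √9036036 = 3006.
So n = (4 + 3006) / 10 = 3010/10 = 301.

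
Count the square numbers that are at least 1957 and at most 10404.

58

The n-th square number is n².
Smallest index with value ≥ 1957: n = 45 (giving 2025).
Largest index with value ≤ 10404: n = 102 (giving 10404).
Indices 45 through 102: 58 terms.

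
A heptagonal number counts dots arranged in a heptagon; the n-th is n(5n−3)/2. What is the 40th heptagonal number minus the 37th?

573

40·(5·40 − 3)/2 = 3940 and 37·(5·37 − 3)/2 = 3367.
Difference: 3940 − 3367 = 573.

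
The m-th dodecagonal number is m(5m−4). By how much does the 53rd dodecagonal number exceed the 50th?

53·(5·53 − 4) = 13833 and 50·(5·50 − 4) = 12300.
Difference: 13833 − 12300 = 1533.

1533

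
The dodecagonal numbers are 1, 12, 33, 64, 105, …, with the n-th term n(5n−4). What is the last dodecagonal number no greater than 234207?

232416

Solve n(5n−4) ≤ 234207 for integer n.
n = 216 gives 232416 ≤ 234207, while n = 217 gives 234577 > 234207; so the answer is 232416.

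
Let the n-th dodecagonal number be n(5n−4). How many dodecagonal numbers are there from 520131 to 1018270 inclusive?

The n-th dodecagonal number is n(5n−4).
Smallest index with value ≥ 520131: n = 323 (giving 520353).
Largest index with value ≤ 1018270: n = 451 (giving 1015201).
Indices 323 through 451: 129 terms.

129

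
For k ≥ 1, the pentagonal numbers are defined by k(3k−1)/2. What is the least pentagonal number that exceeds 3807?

Solve n(3n−1)/2 > 3807 for integer n.
The largest n with value ≤ 3807 is 50 (since 3725 ≤ 3807 < 3876), so the first above is n = 51, value 3876.

3876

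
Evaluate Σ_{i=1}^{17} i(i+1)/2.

Σ i(i+1)/2 = (Σi² + Σi) / 2 over i = 1..17.
Σi = 153 and Σi² = 1785.
(1·1785 + 1·153) / 2 = 1938/2 = 969.

969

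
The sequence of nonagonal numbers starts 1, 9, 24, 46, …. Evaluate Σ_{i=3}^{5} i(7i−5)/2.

145

Σ i(7i−5)/2 = (7Σi² − 5Σi) / 2 over i = 3..5.
Σi = 15 − 3 = 12 and Σi² = 55 − 5 = 50.
(7·50 − 5·12) / 2 = 290/2 = 145.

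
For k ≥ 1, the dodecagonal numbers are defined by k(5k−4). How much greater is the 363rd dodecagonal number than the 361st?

363·(5·363 − 4) = 657393 and 361·(5·361 − 4) = 650161.
Difference: 657393 − 650161 = 7232.

7232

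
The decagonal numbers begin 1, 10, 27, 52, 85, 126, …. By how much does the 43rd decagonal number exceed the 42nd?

Consecutive decagonal numbers differ by 8n − 7: here 8·43 − 7 = 337.

337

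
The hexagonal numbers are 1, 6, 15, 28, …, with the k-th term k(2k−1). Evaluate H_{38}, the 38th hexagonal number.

2850

The 38th hexagonal number is n(2n−1) with n = 38.
38·(2·38 − 1) = 38·75 = 2850.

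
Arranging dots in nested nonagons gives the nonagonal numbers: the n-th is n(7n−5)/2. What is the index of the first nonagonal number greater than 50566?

121

Solve n(7n−5)/2 > 50566 for integer n.
The largest n with value ≤ 50566 is 120 (since 50100 ≤ 50566 < 50941), so the first above is n = 121, value 50941.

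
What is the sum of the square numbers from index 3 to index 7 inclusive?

135

Σ_{i=3}^{7} i² = 140 − 5 = 135.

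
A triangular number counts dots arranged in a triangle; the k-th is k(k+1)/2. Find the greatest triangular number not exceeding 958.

Solve n(n+1)/2 ≤ 958 for integer n.
n = 43 gives 946 ≤ 958, while n = 44 gives 990 > 958; so the answer is 946.

946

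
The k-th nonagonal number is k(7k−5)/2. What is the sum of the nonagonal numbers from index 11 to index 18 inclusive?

5744

Σ i(7i−5)/2 = (7Σi² − 5Σi) / 2 over i = 11..18.
Σi = 171 − 55 = 116 and Σi² = 2109 − 385 = 1724.
(7·1724 − 5·116) / 2 = 11488/2 = 5744.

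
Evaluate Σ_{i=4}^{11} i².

492

Σ_{i=4}^{11} i² = 506 − 14 = 492.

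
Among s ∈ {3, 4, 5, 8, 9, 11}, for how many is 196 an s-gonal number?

s = 3: P(3, 19) = 190 and P(3, 20) = 210; 196 is not s-gonal.
s = 4: P(4, 14) = 196. ✓
s = 5: P(5, 11) = 176 and P(5, 12) = 210; 196 is not s-gonal.
s = 8: P(8, 8) = 176 and P(8, 9) = 225; 196 is not s-gonal.
s = 9: P(9, 7) = 154 and P(9, 8) = 204; 196 is not s-gonal.
s = 11: P(11, 7) = 196. ✓
Hits: s ∈ {4, 11} → 2.

2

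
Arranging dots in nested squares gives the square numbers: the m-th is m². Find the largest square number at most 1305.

1296

Solve n² ≤ 1305 for integer n.
n = 36 gives 1296 ≤ 1305, while n = 37 gives 1369 > 1305; so the answer is 1296.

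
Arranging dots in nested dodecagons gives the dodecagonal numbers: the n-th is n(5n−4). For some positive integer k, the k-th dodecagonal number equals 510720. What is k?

320

Set n(5n−4) = 510720, giving 5n² − 4n − 510720 = 0.
The discriminant is 16 + 20·510720 = 10214416, and √10214416 = 3196.
So n = (4 + 3196) / 10 = 3200/10 = 320.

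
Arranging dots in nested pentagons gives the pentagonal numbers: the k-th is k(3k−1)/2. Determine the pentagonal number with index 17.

425

The 17th pentagonal number is n(3n−1)/2 with n = 17.
17·(3·17 − 1)/2 = 17·50/2 = 17·25 = 425.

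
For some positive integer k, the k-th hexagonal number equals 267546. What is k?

366

Set n(2n−1) = 267546, giving 2n² − n − 267546 = 0.
The discriminant is 1 + 8·267546 = 2140369, and √2140369 = 1463.
So n = (1 + 1463) / 4 = 1464/4 = 366.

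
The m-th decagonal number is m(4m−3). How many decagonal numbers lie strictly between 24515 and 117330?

93

The n-th decagonal number is n(4n−3).
Smallest index with value > 24515: n = 79 (giving 24727).
Largest index with value < 117330: n = 171 (giving 116451).
Indices 79 through 171: 93 terms.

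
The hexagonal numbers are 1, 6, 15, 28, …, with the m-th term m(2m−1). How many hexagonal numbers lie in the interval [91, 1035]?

17

The n-th hexagonal number is n(2n−1).
Smallest index with value ≥ 91: n = 7 (giving 91).
Largest index with value ≤ 1035: n = 23 (giving 1035).
Indices 7 through 23: 17 terms.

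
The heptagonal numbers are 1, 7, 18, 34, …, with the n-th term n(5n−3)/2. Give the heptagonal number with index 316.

249166

The 316th heptagonal number is n(5n−3)/2 with n = 316.
316·(5·316 − 3)/2 = 316·1577/2 = 249166.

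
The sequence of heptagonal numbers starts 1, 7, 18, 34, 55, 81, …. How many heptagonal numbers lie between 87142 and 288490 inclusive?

The n-th heptagonal number is n(5n−3)/2.
Smallest index with value ≥ 87142: n = 187 (giving 87142).
Largest index with value ≤ 288490: n = 340 (giving 288490).
Indices 187 through 340: 154 terms.

154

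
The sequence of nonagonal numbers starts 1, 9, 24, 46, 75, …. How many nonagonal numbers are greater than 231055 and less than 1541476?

The n-th nonagonal number is n(7n−5)/2.
Smallest index with value > 231055: n = 258 (giving 232329).
Largest index with value < 1541476: n = 663 (giving 1536834).
Indices 258 through 663: 406 terms.

406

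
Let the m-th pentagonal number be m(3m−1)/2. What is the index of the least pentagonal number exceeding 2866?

44

Solve n(3n−1)/2 > 2866 for integer n.
The largest n with value ≤ 2866 is 43 (since 2752 ≤ 2866 < 2882), so the first above is n = 44, value 2882.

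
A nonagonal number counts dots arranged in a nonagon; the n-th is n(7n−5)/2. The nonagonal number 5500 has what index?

Set n(7n−5)/2 = 5500, giving 7n² − 5n − 11000 = 0.
The discriminant is 25 + 56·5500 = 308025, and √308025 = 555.
So n = (5 + 555) / 14 = 560/14 = 40.

40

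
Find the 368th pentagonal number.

202952

The 368th pentagonal number is n(3n−1)/2 with n = 368.
368·(3·368 − 1)/2 = 368·1103/2 = 202952.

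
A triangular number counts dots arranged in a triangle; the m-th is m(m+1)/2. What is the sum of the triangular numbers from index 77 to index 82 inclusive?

Σ i(i+1)/2 = (Σi² + Σi) / 2 over i = 77..82.
Σi = 3403 − 2926 = 477 and Σi² = 187165 − 149226 = 37939.
(1·37939 + 1·477) / 2 = 38416/2 = 19208.

19208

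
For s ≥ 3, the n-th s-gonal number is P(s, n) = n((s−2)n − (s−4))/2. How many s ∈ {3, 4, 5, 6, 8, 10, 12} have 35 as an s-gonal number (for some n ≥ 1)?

s = 3: P(3, 7) = 28 and P(3, 8) = 36; 35 is not s-gonal.
s = 4: P(4, 5) = 25 and P(4, 6) = 36; 35 is not s-gonal.
s = 5: P(5, 5) = 35. ✓
s = 6: P(6, 4) = 28 and P(6, 5) = 45; 35 is not s-gonal.
s = 8: P(8, 3) = 21 and P(8, 4) = 40; 35 is not s-gonal.
s = 10: P(10, 3) = 27 and P(10, 4) = 52; 35 is not s-gonal.
s = 12: P(12, 3) = 33 and P(12, 4) = 64; 35 is not s-gonal.
Hits: s ∈ {5} → 1.

1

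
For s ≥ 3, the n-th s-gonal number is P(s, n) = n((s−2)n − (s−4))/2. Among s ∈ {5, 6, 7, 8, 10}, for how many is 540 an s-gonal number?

s = 5: P(5, 19) = 532 and P(5, 20) = 590; 540 is not s-gonal.
s = 6: P(6, 16) = 496 and P(6, 17) = 561; 540 is not s-gonal.
s = 7: P(7, 15) = 540. ✓
s = 8: P(8, 13) = 481 and P(8, 14) = 560; 540 is not s-gonal.
s = 10: P(10, 12) = 540. ✓
Hits: s ∈ {7, 10} → 2.

2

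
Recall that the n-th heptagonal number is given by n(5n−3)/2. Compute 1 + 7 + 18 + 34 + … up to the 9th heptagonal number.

Σ i(5i−3)/2 = (5Σi² − 3Σi) / 2 over i = 1..9.
Σi = 45 and Σi² = 285.
(5·285 − 3·45) / 2 = 1290/2 = 645.

645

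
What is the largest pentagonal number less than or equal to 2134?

2035

Solve n(3n−1)/2 ≤ 2134 for integer n.
n = 37 gives 2035 ≤ 2134, while n = 38 gives 2147 > 2134; so the answer is 2035.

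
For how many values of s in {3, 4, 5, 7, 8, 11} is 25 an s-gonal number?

s = 3: P(3, 6) = 21 and P(3, 7) = 28; 25 is not s-gonal.
s = 4: P(4, 5) = 25. ✓
s = 5: P(5, 4) = 22 and P(5, 5) = 35; 25 is not s-gonal.
s = 7: P(7, 3) = 18 and P(7, 4) = 34; 25 is not s-gonal.
s = 8: P(8, 3) = 21 and P(8, 4) = 40; 25 is not s-gonal.
s = 11: P(11, 2) = 11 and P(11, 3) = 30; 25 is not s-gonal.
Hits: s ∈ {4} → 1.

1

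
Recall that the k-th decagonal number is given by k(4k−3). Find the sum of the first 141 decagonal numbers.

3747451

Σ i(4i−3) = 4Σi² − 3Σi over i = 1..141.
Σi = 10011 and Σi² = 944371.
4·944371 − 3·10011 = 3747451.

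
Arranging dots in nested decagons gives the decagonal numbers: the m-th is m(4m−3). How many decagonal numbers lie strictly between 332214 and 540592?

79

The n-th decagonal number is n(4n−3).
Smallest index with value > 332214: n = 289 (giving 333217).
Largest index with value < 540592: n = 367 (giving 537655).
Indices 289 through 367: 79 terms.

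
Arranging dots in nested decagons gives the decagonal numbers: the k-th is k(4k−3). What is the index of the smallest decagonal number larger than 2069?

24

Solve n(4n−3) > 2069 for integer n.
The largest n with value ≤ 2069 is 23 (since 2047 ≤ 2069 < 2232), so the first above is n = 24, value 2232.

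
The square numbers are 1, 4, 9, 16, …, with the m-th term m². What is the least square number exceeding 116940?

Solve n² > 116940 for integer n.
The largest n with value ≤ 116940 is 341 (since 116281 ≤ 116940 < 116964), so the first above is n = 342, value 116964.

116964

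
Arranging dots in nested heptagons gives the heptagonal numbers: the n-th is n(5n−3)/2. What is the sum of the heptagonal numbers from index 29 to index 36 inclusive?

Σ i(5i−3)/2 = (5Σi² − 3Σi) / 2 over i = 29..36.
Σi = 666 − 406 = 260 and Σi² = 16206 − 7714 = 8492.
(5·8492 − 3·260) / 2 = 41680/2 = 20840.

20840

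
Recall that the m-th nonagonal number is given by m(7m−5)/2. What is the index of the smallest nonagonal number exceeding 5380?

Solve n(7n−5)/2 > 5380 for integer n.
The largest n with value ≤ 5380 is 39 (since 5226 ≤ 5380 < 5500), so the first above is n = 40, value 5500.

40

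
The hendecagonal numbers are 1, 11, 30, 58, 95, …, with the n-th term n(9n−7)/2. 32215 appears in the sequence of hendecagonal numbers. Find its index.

Set n(9n−7)/2 = 32215, giving 9n² − 7n − 64430 = 0.
So n = (7 + 1523) / 18 = 1530/18 = 85.

85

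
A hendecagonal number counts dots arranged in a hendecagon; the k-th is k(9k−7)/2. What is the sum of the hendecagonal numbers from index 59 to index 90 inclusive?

Σ i(9i−7)/2 = (9Σi² − 7Σi) / 2 over i = 59..90.
Σi = 4095 − 1711 = 2384 and Σi² = 247065 − 66729 = 180336.
(9·180336 − 7·2384) / 2 = 1606336/2 = 803168.

803168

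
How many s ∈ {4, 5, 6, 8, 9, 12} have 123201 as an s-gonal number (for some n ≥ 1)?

1

s = 4: P(4, 351) = 123201. ✓
s = 5: P(5, 286) = 122551 and P(5, 287) = 123410; 123201 is not s-gonal.
s = 6: P(6, 248) = 122760 and P(6, 249) = 123753; 123201 is not s-gonal.
s = 8: P(8, 202) = 122008 and P(8, 203) = 123221; 123201 is not s-gonal.
s = 9: P(9, 187) = 121924 and P(9, 188) = 123234; 123201 is not s-gonal.
s = 12: P(12, 157) = 122617 and P(12, 158) = 124188; 123201 is not s-gonal.
Hits: s ∈ {4} → 1.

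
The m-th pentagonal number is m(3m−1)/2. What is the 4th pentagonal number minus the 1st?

21

4·(3·4 − 1)/2 = 22 and 1·(3·1 − 1)/2 = 1.
Difference: 22 − 1 = 21.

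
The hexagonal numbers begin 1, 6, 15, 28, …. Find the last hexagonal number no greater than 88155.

Solve n(2n−1) ≤ 88155 for integer n.
n = 210 gives 87990 ≤ 88155, while n = 211 gives 88831 > 88155; so the answer is 87990.

87990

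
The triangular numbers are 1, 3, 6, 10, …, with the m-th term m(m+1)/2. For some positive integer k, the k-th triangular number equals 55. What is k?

10

Set n(n+1)/2 = 55, giving n² + n − 110 = 0.
So n = (-1 + 21) / 2 = 20/2 = 10.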